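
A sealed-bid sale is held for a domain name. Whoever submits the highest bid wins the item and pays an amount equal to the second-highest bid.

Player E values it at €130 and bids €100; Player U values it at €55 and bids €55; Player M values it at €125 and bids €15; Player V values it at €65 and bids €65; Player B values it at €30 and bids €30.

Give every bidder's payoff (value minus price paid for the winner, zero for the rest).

Bids in descending order: Player E €100 > Player V €65 > Player U €55 > Player B €30 > Player M €15.
Player E has the top bid and wins; the price is the second-highest bid, €65.
Player E's payoff = €130 − €65 = €65. All other bidders lose, so their payoff is 0.

Player E €65, Player U €0, Player M €0, Player V €0, Player B €0.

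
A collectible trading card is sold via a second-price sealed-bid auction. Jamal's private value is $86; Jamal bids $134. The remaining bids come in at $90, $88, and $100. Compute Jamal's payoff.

Payoff = -$14.

Highest competing bid: $100.
Jamal's bid $134 is the highest overall, so Jamal wins and pays the second-highest bid, $100.
Payoff = value − price = $86 − $100 = -$14.
Overbidding won the item at a price above value — truthful bidding would have avoided this loss.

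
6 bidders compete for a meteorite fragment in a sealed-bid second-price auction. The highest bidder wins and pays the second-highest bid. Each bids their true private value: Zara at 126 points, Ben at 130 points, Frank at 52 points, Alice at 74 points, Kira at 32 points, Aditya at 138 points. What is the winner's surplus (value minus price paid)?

Ordered from highest: Aditya 138 points > Ben 130 points > Zara 126 points > Alice 74 points > Frank 52 points > Kira 32 points.
Aditya wins with the top bid and pays the second-highest, 130 points.
Surplus = 138 points − 130 points = 8 points.

Winner's surplus: 8 points.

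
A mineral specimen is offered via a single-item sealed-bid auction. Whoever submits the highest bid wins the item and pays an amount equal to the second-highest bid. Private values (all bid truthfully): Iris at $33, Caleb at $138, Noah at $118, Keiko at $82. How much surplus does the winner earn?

$20

Ranking the bids: Caleb $138; Noah $118; Keiko $82; Iris $33.
Caleb wins with the top bid and pays the second-highest, $118.
Surplus = $138 − $118 = $20.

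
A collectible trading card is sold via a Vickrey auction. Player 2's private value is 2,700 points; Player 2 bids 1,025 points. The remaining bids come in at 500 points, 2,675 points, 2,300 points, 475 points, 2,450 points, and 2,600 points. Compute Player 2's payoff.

Highest competing bid: 2,675 points.
Player 2's bid 1,025 points is not the highest, so Player 2 loses, pays nothing, and earns zero payoff.

Payoff = 0 points.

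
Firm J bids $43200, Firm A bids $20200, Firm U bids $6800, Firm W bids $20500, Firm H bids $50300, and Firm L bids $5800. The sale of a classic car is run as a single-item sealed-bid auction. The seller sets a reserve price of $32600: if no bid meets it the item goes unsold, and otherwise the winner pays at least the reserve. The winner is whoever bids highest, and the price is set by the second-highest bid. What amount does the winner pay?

Ranking the bids: Firm H $50300, then Firm J $43200, then Firm W $20500, then Firm A $20200, then Firm U $6800, then Firm L $5800.
Firm H has the highest bid, so Firm H wins.
The second-highest bid is $43200, which exceeds the reserve, so that sets the price.

The winner pays $43200.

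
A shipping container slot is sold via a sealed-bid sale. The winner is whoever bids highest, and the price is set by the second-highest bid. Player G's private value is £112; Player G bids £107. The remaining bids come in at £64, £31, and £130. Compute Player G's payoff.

Player G's payoff: £0.

Highest competing bid: £130.
Player G's bid £107 is not the highest, so Player G loses, pays nothing, and earns zero payoff.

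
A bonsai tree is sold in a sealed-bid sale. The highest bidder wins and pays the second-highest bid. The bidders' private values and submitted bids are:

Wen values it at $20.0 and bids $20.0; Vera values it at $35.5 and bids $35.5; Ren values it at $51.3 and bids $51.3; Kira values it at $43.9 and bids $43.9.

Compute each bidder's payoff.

Wen $0.0, Vera $0.0, Ren $7.4, Kira $0.0.

Ordered from highest: Ren $51.3, then Kira $43.9, then Vera $35.5, then Wen $20.0.
Ren has the top bid and wins; the price is the second-highest bid, $43.9.
Ren's payoff = $51.3 − $43.9 = $7.4. All other bidders lose, so their payoff is 0.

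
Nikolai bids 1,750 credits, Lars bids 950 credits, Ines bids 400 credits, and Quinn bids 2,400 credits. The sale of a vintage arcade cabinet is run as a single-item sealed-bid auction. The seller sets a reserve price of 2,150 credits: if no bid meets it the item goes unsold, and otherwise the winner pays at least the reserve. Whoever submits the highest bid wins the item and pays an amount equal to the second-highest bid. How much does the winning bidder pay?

Price paid: 2,150 credits.

Sorted high to low: Quinn 2,400 credits; Nikolai 1,750 credits; Lars 950 credits; Ines 400 credits.
Quinn has the highest bid, so Quinn wins.
The second-highest bid is 1,750 credits, but the reserve 2,150 credits is higher, so the price is the reserve.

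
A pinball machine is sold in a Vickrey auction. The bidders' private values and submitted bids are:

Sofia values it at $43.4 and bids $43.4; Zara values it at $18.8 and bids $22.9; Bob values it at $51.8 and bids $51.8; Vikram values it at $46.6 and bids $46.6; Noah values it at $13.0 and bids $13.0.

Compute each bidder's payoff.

Sofia $0.0, Zara $0.0, Bob $5.2, Vikram $0.0, Noah $0.0.

Ordered from highest: Bob $51.8; Vikram $46.6; Sofia $43.4; Zara $22.9; Noah $13.0.
Bob has the top bid and wins; the price is the second-highest bid, $46.6.
Bob's payoff = $51.8 − $46.6 = $5.2. All other bidders lose, so their payoff is 0.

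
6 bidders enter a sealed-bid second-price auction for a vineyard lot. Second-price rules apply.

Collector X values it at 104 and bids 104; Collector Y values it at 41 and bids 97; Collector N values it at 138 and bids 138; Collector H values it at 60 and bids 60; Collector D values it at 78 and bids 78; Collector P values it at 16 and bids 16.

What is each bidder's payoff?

Collector X 0, Collector Y 0, Collector N 34, Collector H 0, Collector D 0, Collector P 0.

Sorted high to low: Collector N 138 > Collector X 104 > Collector Y 97 > Collector D 78 > Collector H 60 > Collector P 16.
Collector N has the top bid and wins; the price is the second-highest bid, 104.
Collector N's payoff = 138 − 104 = 34. All other bidders lose, so their payoff is 0.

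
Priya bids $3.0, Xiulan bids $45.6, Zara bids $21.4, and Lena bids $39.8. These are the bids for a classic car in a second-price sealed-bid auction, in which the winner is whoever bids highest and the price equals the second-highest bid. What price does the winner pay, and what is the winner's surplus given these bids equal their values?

Price $39.8; surplus $5.8.

Bids in descending order: Xiulan $45.6, then Lena $39.8, then Zara $21.4, then Priya $3.0.
Xiulan is the highest bidder, so Xiulan wins.
Under the second-price rule, the price is the second-highest bid: $39.8.
Surplus = $45.6 − $39.8 = $5.8.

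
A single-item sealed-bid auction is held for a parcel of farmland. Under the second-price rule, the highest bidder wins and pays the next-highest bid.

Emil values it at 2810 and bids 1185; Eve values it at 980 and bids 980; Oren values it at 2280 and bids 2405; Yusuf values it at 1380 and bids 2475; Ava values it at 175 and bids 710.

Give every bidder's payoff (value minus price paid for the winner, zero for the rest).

Emil 0, Eve 0, Oren 0, Yusuf -1025, Ava 0.

Ordered from highest: Yusuf 2475 > Oren 2405 > Emil 1185 > Eve 980 > Ava 710.
Yusuf has the top bid and wins; the price is the second-highest bid, 2405.
Yusuf's payoff = 1380 − 2405 = -1025. All other bidders lose, so their payoff is 0.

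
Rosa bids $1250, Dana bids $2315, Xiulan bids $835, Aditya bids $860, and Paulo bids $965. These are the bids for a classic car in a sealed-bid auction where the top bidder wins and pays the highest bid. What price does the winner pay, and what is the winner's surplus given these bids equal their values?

Bids in descending order: Dana $2315, then Rosa $1250, then Paulo $965, then Aditya $860, then Xiulan $835.
Dana is the highest bidder, so Dana wins.
Under the first-price rule, the price is the highest bid: $2315.
Surplus = $2315 − $2315 = $0.

Price $2315; surplus $0.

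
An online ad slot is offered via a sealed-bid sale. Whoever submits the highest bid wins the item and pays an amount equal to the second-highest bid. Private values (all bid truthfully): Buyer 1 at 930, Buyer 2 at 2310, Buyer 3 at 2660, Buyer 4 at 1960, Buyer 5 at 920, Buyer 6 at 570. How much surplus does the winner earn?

350

Ordered from highest: Buyer 3 2660 > Buyer 2 2310 > Buyer 4 1960 > Buyer 1 930 > Buyer 5 920 > Buyer 6 570.
Buyer 3 wins with the top bid and pays the second-highest, 2310.
Surplus = 2660 − 2310 = 350.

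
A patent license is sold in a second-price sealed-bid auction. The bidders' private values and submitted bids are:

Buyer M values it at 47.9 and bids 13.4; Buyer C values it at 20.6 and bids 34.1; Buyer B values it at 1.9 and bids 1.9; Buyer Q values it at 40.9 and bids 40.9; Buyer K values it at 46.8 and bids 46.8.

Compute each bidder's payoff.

Sorted high to low: Buyer K 46.8; Buyer Q 40.9; Buyer C 34.1; Buyer M 13.4; Buyer B 1.9.
Buyer K has the top bid and wins; the price is the second-highest bid, 40.9.
Buyer K's payoff = 46.8 − 40.9 = 5.9. All other bidders lose, so their payoff is 0.

Payoffs: Buyer M 0.0, Buyer C 0.0, Buyer B 0.0, Buyer Q 0.0, Buyer K 5.9.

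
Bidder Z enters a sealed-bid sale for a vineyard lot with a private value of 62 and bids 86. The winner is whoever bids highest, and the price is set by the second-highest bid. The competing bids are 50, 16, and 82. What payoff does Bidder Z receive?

Highest competing bid: 82.
Bidder Z's bid 86 is the highest overall, so Bidder Z wins and pays the second-highest bid, 82.
Payoff = value − price = 62 − 82 = -20.

Payoff = -20.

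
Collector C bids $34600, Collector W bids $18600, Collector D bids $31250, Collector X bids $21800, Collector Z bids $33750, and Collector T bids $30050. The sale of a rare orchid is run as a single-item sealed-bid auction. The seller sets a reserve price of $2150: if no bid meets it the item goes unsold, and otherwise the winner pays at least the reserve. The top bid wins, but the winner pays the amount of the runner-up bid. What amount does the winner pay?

Bids in descending order: Collector C $34600 > Collector Z $33750 > Collector D $31250 > Collector T $30050 > Collector X $21800 > Collector W $18600.
Collector C has the highest bid, so Collector C wins.
The second-highest bid is $33750, which exceeds the reserve, so that sets the price.

The winner pays $33750.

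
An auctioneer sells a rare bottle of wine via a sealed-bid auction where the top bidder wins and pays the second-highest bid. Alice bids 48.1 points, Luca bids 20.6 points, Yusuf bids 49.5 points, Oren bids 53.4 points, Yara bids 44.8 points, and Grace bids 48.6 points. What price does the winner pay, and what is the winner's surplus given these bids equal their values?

Sorted high to low: Oren 53.4 points; Yusuf 49.5 points; Grace 48.6 points; Alice 48.1 points; Yara 44.8 points; Luca 20.6 points.
Oren is the highest bidder, so Oren wins.
Under the second-price rule, the price is the second-highest bid: 49.5 points.
Surplus = 53.4 points − 49.5 points = 3.9 points.

Price 49.5 points; surplus 3.9 points.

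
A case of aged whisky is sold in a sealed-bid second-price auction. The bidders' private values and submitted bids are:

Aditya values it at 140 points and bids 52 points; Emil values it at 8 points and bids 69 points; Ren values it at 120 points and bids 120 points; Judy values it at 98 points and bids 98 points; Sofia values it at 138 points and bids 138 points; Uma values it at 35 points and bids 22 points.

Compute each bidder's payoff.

Aditya 0 points, Emil 0 points, Ren 0 points, Judy 0 points, Sofia 18 points, Uma 0 points.

Ranking the bids: Sofia 138 points > Ren 120 points > Judy 98 points > Emil 69 points > Aditya 52 points > Uma 22 points.
Sofia has the top bid and wins; the price is the second-highest bid, 120 points.
Sofia's payoff = 138 points − 120 points = 18 points. All other bidders lose, so their payoff is 0.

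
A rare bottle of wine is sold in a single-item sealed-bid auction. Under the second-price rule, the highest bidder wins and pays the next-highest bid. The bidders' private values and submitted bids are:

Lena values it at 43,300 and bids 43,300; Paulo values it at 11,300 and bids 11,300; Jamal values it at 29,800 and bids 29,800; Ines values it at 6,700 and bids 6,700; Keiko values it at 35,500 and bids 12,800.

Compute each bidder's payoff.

Lena 13,500, Paulo 0, Jamal 0, Ines 0, Keiko 0.

Ordered from highest: Lena 43,300 > Jamal 29,800 > Keiko 12,800 > Paulo 11,300 > Ines 6,700.
Lena has the top bid and wins; the price is the second-highest bid, 29,800.
Lena's payoff = 43,300 − 29,800 = 13,500. All other bidders lose, so their payoff is 0.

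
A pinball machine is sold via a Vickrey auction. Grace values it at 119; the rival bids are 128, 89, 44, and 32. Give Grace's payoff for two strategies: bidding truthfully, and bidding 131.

(a) 0  (b) -9

The highest competing bid is 128.
Bidding truthfully at 119: the top bid is 128 (a rival), so Grace loses. Payoff = 0.
Bidding 131: Grace has the top bid, wins, and pays the second-highest bid 128. Payoff = 119 − 128 = -9.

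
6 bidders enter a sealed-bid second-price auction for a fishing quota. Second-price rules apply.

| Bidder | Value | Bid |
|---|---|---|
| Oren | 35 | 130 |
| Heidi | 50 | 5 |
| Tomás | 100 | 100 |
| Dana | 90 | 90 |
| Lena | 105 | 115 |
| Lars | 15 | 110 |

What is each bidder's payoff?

Sorted high to low: Oren 130, then Lena 115, then Lars 110, then Tomás 100, then Dana 90, then Heidi 5.
Oren has the top bid and wins; the price is the second-highest bid, 115.
Oren's payoff = 35 − 115 = -80. All other bidders lose, so their payoff is 0.

Payoffs: Oren -80, Heidi 0, Tomás 0, Dana 0, Lena 0, Lars 0.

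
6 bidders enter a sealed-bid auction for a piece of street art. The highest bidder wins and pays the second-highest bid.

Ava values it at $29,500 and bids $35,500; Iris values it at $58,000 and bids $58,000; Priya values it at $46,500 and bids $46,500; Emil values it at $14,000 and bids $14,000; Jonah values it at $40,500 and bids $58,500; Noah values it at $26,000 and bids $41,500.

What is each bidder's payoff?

Ordered from highest: Jonah $58,500, then Iris $58,000, then Priya $46,500, then Noah $41,500, then Ava $35,500, then Emil $14,000.
Jonah has the top bid and wins; the price is the second-highest bid, $58,000.
Jonah's payoff = $40,500 − $58,000 = -$17,500. All other bidders lose, so their payoff is 0.

Ava $0, Iris $0, Priya $0, Emil $0, Jonah -$17,500, Noah $0.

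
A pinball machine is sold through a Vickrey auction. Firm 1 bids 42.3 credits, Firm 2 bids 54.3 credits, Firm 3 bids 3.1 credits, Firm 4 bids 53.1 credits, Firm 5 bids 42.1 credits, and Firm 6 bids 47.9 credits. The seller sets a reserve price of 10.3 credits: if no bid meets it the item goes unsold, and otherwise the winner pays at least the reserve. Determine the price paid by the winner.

The winner pays 53.1 credits.

Bids in descending order: Firm 2 54.3 credits; Firm 4 53.1 credits; Firm 6 47.9 credits; Firm 1 42.3 credits; Firm 5 42.1 credits; Firm 3 3.1 credits.
Firm 2 has the highest bid, so Firm 2 wins.
The second-highest bid is 53.1 credits, which exceeds the reserve, so that sets the price.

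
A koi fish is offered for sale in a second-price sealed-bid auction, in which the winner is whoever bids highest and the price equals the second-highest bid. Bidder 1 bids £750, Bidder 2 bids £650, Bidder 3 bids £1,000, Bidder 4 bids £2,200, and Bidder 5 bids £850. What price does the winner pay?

The winner pays £1,000.

Ranking the bids: Bidder 4 £2,200 > Bidder 3 £1,000 > Bidder 5 £850 > Bidder 1 £750 > Bidder 2 £650.
Bidder 4 is the highest bidder, so Bidder 4 wins.
Under the second-price rule, the price is the second-highest bid: £1,000.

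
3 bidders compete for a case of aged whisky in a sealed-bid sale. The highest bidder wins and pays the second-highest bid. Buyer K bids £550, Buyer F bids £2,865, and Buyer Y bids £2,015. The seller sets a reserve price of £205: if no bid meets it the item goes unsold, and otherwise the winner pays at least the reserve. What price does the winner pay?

Ranking the bids: Buyer F £2,865, then Buyer Y £2,015, then Buyer K £550.
Buyer F has the highest bid, so Buyer F wins.
The second-highest bid is £2,015, which exceeds the reserve, so that sets the price.

£2,015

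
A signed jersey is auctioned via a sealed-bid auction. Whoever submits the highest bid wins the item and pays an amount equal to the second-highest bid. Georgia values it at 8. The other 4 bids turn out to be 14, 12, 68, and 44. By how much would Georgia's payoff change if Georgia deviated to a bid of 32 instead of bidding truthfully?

Change in payoff: 0.

The highest competing bid is 68.
Bidding truthfully at 8: the top bid is 68 (a rival), so Georgia loses. Payoff = 0.
Bidding 32: the top bid is 68 (a rival), so Georgia loses. Payoff = 0.
Change = 0 − 0 = 0.
The bid only affects whether you win, not the price — here both bids land on the same side of the top rival bid, so the deviation is payoff-neutral.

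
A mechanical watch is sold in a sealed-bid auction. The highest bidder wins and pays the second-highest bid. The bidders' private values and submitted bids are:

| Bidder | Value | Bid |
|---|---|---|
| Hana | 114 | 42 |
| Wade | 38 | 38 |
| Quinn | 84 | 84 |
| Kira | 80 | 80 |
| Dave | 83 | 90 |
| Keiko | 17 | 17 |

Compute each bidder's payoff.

Hana 0, Wade 0, Quinn 0, Kira 0, Dave -1, Keiko 0.

Ranking the bids: Dave 90 > Quinn 84 > Kira 80 > Hana 42 > Wade 38 > Keiko 17.
Dave has the top bid and wins; the price is the second-highest bid, 84.
Dave's payoff = 83 − 84 = -1. All other bidders lose, so their payoff is 0.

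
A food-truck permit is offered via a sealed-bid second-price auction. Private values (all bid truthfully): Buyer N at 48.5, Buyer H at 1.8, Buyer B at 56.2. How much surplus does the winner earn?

7.7

Sorted high to low: Buyer B 56.2, then Buyer N 48.5, then Buyer H 1.8.
Buyer B wins with the top bid and pays the second-highest, 48.5.
Surplus = 56.2 − 48.5 = 7.7.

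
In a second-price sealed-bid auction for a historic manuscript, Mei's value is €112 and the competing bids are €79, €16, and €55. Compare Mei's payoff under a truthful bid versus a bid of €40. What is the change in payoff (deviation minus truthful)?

Payoff change: -€33.

The highest competing bid is €79.
Bidding truthfully at €112: Mei has the top bid, wins, and pays the second-highest bid €79. Payoff = €112 − €79 = €33.
Bidding €40: the top bid is €79 (a rival), so Mei loses. Payoff = €0.
Change = €0 − €33 = -€33.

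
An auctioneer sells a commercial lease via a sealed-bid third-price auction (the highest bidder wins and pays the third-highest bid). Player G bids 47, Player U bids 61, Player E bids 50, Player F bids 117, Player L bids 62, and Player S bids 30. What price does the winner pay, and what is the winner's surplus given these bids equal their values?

Bids in descending order: Player F 117 > Player L 62 > Player U 61 > Player E 50 > Player G 47 > Player S 30.
Player F is the highest bidder, so Player F wins.
Under the third-price rule, the price is the third-highest bid: 61.
Surplus = 117 − 61 = 56.

The winner pays 61 for a surplus of 56.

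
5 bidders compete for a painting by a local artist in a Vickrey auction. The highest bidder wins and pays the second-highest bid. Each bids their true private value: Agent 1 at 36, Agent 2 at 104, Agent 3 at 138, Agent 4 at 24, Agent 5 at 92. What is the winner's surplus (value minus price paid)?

Surplus = 34.

Sorted high to low: Agent 3 138; Agent 2 104; Agent 5 92; Agent 1 36; Agent 4 24.
Agent 3 wins with the top bid and pays the second-highest, 104.
Surplus = 138 − 104 = 34.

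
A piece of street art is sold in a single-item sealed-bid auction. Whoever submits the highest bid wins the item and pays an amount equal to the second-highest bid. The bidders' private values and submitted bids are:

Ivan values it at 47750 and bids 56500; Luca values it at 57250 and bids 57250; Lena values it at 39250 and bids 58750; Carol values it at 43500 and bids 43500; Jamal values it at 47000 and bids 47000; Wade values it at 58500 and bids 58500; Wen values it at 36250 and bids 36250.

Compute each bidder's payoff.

Ranking the bids: Lena 58750 > Wade 58500 > Luca 57250 > Ivan 56500 > Jamal 47000 > Carol 43500 > Wen 36250.
Lena has the top bid and wins; the price is the second-highest bid, 58500.
Lena's payoff = 39250 − 58500 = -19250. All other bidders lose, so their payoff is 0.

Ivan 0, Luca 0, Lena -19250, Carol 0, Jamal 0, Wade 0, Wen 0.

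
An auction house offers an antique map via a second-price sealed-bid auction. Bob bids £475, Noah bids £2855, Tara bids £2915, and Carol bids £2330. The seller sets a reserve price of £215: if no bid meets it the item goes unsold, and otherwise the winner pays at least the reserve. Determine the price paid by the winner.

The winner pays £2855.

Bids in descending order: Tara £2915 > Noah £2855 > Carol £2330 > Bob £475.
Tara has the highest bid, so Tara wins.
The second-highest bid is £2855, which exceeds the reserve, so that sets the price.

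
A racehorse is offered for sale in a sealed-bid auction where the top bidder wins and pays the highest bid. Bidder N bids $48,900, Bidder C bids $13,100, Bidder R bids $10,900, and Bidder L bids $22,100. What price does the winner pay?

Sorted high to low: Bidder N $48,900 > Bidder L $22,100 > Bidder C $13,100 > Bidder R $10,900.
Bidder N is the highest bidder, so Bidder N wins.
Under the first-price rule, the price is the highest bid: $48,900.

Price paid: $48,900.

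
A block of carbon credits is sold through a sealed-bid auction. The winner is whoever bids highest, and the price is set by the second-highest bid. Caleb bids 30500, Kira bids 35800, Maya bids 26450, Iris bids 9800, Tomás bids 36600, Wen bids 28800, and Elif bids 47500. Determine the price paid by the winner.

The winner pays 36600.

Ordered from highest: Elif 47500 > Tomás 36600 > Kira 35800 > Caleb 30500 > Wen 28800 > Maya 26450 > Iris 9800.
Elif has the highest bid, so Elif wins.
The second-highest bid is 36600, so that is what Elif pays.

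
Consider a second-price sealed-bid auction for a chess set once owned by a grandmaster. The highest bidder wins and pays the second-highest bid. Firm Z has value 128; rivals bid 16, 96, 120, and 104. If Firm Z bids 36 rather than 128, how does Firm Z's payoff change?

Change in payoff: -8.

The highest competing bid is 120.
Bidding truthfully at 128: Firm Z has the top bid, wins, and pays the second-highest bid 120. Payoff = 128 − 120 = 8.
Bidding 36: the top bid is 120 (a rival), so Firm Z loses. Payoff = 0.
Change = 0 − 8 = -8.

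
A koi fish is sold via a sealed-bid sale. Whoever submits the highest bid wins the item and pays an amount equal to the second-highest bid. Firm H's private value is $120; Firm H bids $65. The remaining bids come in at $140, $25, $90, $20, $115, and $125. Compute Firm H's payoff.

$0

Highest competing bid: $140.
Firm H's bid $65 is not the highest, so Firm H loses, pays nothing, and earns zero payoff.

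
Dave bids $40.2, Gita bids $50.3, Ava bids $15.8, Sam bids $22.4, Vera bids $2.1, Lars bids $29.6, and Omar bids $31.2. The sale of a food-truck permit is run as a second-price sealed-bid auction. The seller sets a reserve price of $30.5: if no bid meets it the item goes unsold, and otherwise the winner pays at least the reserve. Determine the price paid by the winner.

Sorted high to low: Gita $50.3; Dave $40.2; Omar $31.2; Lars $29.6; Sam $22.4; Ava $15.8; Vera $2.1.
Gita has the highest bid, so Gita wins.
The second-highest bid is $40.2, which exceeds the reserve, so that sets the price.

Price paid: $40.2.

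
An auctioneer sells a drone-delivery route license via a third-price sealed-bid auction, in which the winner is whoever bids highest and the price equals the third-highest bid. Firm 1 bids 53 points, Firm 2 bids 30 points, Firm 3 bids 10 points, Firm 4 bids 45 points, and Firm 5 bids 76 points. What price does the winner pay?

Price paid: 45 points.

Ordered from highest: Firm 5 76 points > Firm 1 53 points > Firm 4 45 points > Firm 2 30 points > Firm 3 10 points.
Firm 5 is the highest bidder, so Firm 5 wins.
Under the third-price rule, the price is the third-highest bid: 45 points.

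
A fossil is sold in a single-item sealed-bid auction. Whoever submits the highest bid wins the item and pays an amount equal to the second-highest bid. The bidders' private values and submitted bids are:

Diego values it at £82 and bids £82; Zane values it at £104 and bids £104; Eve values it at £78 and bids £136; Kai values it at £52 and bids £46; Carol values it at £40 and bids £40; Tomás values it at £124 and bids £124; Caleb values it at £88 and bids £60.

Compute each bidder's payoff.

Payoffs: Diego £0, Zane £0, Eve -£46, Kai £0, Carol £0, Tomás £0, Caleb £0.

Ranking the bids: Eve £136 > Tomás £124 > Zane £104 > Diego £82 > Caleb £60 > Kai £46 > Carol £40.
Eve has the top bid and wins; the price is the second-highest bid, £124.
Eve's payoff = £78 − £124 = -£46. All other bidders lose, so their payoff is 0.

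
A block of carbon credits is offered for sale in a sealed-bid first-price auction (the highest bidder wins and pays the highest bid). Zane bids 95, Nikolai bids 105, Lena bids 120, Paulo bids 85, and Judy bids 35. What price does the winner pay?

Ordered from highest: Lena 120 > Nikolai 105 > Zane 95 > Paulo 85 > Judy 35.
Lena is the highest bidder, so Lena wins.
Under the first-price rule, the price is the highest bid: 120.

120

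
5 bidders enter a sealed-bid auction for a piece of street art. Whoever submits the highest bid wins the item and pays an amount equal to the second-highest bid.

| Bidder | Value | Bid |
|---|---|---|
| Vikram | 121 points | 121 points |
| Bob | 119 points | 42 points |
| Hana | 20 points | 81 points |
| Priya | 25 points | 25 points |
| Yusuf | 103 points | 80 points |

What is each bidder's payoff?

Vikram 40 points, Bob 0 points, Hana 0 points, Priya 0 points, Yusuf 0 points.

Ranking the bids: Vikram 121 points > Hana 81 points > Yusuf 80 points > Bob 42 points > Priya 25 points.
Vikram has the top bid and wins; the price is the second-highest bid, 81 points.
Vikram's payoff = 121 points − 81 points = 40 points. All other bidders lose, so their payoff is 0.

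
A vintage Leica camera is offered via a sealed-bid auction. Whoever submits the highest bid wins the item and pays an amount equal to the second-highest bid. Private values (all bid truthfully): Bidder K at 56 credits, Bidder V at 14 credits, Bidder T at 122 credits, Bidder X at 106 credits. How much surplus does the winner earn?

16 credits

Ordered from highest: Bidder T 122 credits; Bidder X 106 credits; Bidder K 56 credits; Bidder V 14 credits.
Bidder T wins with the top bid and pays the second-highest, 106 credits.
Surplus = 122 credits − 106 credits = 16 credits.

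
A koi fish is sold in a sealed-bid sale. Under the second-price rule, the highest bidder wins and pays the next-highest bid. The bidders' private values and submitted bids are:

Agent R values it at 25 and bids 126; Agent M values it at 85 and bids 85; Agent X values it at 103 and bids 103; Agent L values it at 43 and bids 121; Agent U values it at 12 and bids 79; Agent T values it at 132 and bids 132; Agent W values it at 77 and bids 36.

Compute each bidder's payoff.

Sorted high to low: Agent T 132, then Agent R 126, then Agent L 121, then Agent X 103, then Agent M 85, then Agent U 79, then Agent W 36.
Agent T has the top bid and wins; the price is the second-highest bid, 126.
Agent T's payoff = 132 − 126 = 6. All other bidders lose, so their payoff is 0.

Payoffs: Agent R 0, Agent M 0, Agent X 0, Agent L 0, Agent U 0, Agent T 6, Agent W 0.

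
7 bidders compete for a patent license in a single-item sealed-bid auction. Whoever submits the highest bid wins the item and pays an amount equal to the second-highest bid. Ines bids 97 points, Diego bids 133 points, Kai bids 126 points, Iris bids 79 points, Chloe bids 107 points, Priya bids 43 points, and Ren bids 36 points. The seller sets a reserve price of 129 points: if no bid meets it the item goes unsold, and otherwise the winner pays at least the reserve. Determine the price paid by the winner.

Price paid: 129 points.

Sorted high to low: Diego 133 points; Kai 126 points; Chloe 107 points; Ines 97 points; Iris 79 points; Priya 43 points; Ren 36 points.
Diego has the highest bid, so Diego wins.
The second-highest bid is 126 points, but the reserve 129 points is higher, so the price is the reserve.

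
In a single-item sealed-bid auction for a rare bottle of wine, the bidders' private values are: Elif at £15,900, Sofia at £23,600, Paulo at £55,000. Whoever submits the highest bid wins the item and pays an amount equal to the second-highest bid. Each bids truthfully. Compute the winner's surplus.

£31,400

Bids in descending order: Paulo £55,000, then Sofia £23,600, then Elif £15,900.
Paulo wins with the top bid and pays the second-highest, £23,600.
Surplus = £55,000 − £23,600 = £31,400.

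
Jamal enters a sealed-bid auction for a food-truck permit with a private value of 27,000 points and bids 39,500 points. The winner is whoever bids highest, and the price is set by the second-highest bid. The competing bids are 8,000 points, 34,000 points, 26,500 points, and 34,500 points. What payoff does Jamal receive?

Highest competing bid: 34,500 points.
Jamal's bid 39,500 points is the highest overall, so Jamal wins and pays the second-highest bid, 34,500 points.
Payoff = value − price = 27,000 points − 34,500 points = -7,500 points.

Jamal's payoff: -7,500 points.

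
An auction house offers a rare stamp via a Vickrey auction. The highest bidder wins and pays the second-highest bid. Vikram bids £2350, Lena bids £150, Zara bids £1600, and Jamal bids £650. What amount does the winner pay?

Ranking the bids: Vikram £2350 > Zara £1600 > Jamal £650 > Lena £150.
Vikram has the highest bid, so Vikram wins.
The second-highest bid is £1600, so that is what Vikram pays.

Price paid: £1600.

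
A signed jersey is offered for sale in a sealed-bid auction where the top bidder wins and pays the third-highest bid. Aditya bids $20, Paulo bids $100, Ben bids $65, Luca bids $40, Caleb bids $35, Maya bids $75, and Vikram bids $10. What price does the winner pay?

Price paid: $65.

Sorted high to low: Paulo $100, then Maya $75, then Ben $65, then Luca $40, then Caleb $35, then Aditya $20, then Vikram $10.
Paulo is the highest bidder, so Paulo wins.
Under the third-price rule, the price is the third-highest bid: $65.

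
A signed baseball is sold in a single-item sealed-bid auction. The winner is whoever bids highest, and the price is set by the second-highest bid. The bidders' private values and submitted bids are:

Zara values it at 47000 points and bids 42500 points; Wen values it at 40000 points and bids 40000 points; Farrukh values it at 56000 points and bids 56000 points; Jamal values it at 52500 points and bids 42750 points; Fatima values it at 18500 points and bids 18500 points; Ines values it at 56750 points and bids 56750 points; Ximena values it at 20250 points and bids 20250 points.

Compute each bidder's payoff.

Payoffs: Zara 0 points, Wen 0 points, Farrukh 0 points, Jamal 0 points, Fatima 0 points, Ines 750 points, Ximena 0 points.

Ordered from highest: Ines 56750 points > Farrukh 56000 points > Jamal 42750 points > Zara 42500 points > Wen 40000 points > Ximena 20250 points > Fatima 18500 points.
Ines has the top bid and wins; the price is the second-highest bid, 56000 points.
Ines's payoff = 56750 points − 56000 points = 750 points. All other bidders lose, so their payoff is 0.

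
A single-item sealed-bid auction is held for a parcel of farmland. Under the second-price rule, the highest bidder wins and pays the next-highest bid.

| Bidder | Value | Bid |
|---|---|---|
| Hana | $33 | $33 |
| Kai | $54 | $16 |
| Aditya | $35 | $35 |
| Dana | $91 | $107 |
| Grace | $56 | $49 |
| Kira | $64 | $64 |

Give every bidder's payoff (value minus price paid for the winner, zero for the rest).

Payoffs: Hana $0, Kai $0, Aditya $0, Dana $27, Grace $0, Kira $0.

Sorted high to low: Dana $107 > Kira $64 > Grace $49 > Aditya $35 > Hana $33 > Kai $16.
Dana has the top bid and wins; the price is the second-highest bid, $64.
Dana's payoff = $91 − $64 = $27. All other bidders lose, so their payoff is 0.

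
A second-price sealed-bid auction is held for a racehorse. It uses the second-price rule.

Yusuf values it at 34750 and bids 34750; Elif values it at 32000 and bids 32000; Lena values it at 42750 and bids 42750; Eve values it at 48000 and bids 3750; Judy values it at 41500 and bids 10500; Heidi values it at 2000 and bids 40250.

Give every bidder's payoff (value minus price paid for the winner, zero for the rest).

Yusuf 0, Elif 0, Lena 2500, Eve 0, Judy 0, Heidi 0.

Ordered from highest: Lena 42750, then Heidi 40250, then Yusuf 34750, then Elif 32000, then Judy 10500, then Eve 3750.
Lena has the top bid and wins; the price is the second-highest bid, 40250.
Lena's payoff = 42750 − 40250 = 2500. All other bidders lose, so their payoff is 0.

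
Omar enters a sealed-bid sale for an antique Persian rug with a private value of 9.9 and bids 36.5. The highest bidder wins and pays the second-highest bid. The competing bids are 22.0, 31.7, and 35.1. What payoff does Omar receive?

Highest competing bid: 35.1.
Omar's bid 36.5 is the highest overall, so Omar wins and pays the second-highest bid, 35.1.
Payoff = value − price = 9.9 − 35.1 = -25.2.
Overbidding won the item at a price above value — truthful bidding would have avoided this loss.

-25.2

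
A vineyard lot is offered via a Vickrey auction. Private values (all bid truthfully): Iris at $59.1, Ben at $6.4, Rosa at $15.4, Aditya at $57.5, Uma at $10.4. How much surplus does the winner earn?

Surplus = $1.6.

Ordered from highest: Iris $59.1, then Aditya $57.5, then Rosa $15.4, then Uma $10.4, then Ben $6.4.
Iris wins with the top bid and pays the second-highest, $57.5.
Surplus = $59.1 − $57.5 = $1.6.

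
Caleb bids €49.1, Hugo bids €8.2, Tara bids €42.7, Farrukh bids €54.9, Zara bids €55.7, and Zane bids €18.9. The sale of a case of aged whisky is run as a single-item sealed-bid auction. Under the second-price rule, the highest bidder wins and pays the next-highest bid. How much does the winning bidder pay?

Bids in descending order: Zara €55.7; Farrukh €54.9; Caleb €49.1; Tara €42.7; Zane €18.9; Hugo €8.2.
Zara has the highest bid, so Zara wins.
The second-highest bid is €54.9, so that is what Zara pays.

The winner pays €54.9.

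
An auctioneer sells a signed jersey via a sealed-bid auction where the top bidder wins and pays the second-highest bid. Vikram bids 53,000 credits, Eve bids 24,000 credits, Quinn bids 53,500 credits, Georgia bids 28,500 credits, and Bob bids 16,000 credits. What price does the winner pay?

Price paid: 53,000 credits.

Bids in descending order: Quinn 53,500 credits > Vikram 53,000 credits > Georgia 28,500 credits > Eve 24,000 credits > Bob 16,000 credits.
Quinn is the highest bidder, so Quinn wins.
Under the second-price rule, the price is the second-highest bid: 53,000 credits.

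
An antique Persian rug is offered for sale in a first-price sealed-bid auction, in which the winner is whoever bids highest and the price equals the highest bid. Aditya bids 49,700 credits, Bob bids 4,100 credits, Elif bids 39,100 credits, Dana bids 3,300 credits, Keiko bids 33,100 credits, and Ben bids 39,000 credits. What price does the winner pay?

Ordered from highest: Aditya 49,700 credits > Elif 39,100 credits > Ben 39,000 credits > Keiko 33,100 credits > Bob 4,100 credits > Dana 3,300 credits.
Aditya is the highest bidder, so Aditya wins.
Under the first-price rule, the price is the highest bid: 49,700 credits.

49,700 credits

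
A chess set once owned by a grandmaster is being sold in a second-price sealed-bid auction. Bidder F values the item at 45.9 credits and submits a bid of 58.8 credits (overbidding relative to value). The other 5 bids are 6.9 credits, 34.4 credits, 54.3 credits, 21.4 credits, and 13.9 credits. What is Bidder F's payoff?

Highest competing bid: 54.3 credits.
Bidder F's bid 58.8 credits is the highest overall, so Bidder F wins and pays the second-highest bid, 54.3 credits.
Payoff = value − price = 45.9 credits − 54.3 credits = -8.4 credits.
Overbidding won the item at a price above value — truthful bidding would have avoided this loss.

Payoff = -8.4 credits.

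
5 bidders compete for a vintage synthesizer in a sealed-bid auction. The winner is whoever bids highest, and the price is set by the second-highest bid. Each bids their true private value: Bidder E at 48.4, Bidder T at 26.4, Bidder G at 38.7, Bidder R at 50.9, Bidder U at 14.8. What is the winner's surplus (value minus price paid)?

Ordered from highest: Bidder R 50.9; Bidder E 48.4; Bidder G 38.7; Bidder T 26.4; Bidder U 14.8.
Bidder R wins with the top bid and pays the second-highest, 48.4.
Surplus = 50.9 − 48.4 = 2.5.

Surplus = 2.5.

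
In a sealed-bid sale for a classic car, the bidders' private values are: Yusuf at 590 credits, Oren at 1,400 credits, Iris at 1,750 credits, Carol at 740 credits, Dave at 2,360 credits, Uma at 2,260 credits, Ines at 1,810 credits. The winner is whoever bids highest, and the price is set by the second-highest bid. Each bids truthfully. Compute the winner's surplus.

Ordered from highest: Dave 2,360 credits, then Uma 2,260 credits, then Ines 1,810 credits, then Iris 1,750 credits, then Oren 1,400 credits, then Carol 740 credits, then Yusuf 590 credits.
Dave wins with the top bid and pays the second-highest, 2,260 credits.
Surplus = 2,360 credits − 2,260 credits = 100 credits.

Winner's surplus: 100 credits.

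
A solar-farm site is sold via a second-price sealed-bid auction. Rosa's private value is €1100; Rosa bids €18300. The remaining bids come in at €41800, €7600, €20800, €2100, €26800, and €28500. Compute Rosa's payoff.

Rosa's payoff: €0.

Highest competing bid: €41800.
Rosa's bid €18300 is not the highest, so Rosa loses, pays nothing, and earns zero payoff.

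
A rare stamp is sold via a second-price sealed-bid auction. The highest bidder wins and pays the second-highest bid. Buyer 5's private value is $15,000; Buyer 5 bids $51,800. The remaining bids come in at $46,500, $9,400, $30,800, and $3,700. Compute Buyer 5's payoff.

Highest competing bid: $46,500.
Buyer 5's bid $51,800 is the highest overall, so Buyer 5 wins and pays the second-highest bid, $46,500.
Payoff = value − price = $15,000 − $46,500 = -$31,500.
Overbidding won the item at a price above value — truthful bidding would have avoided this loss.

The bidder's payoff: -$31,500.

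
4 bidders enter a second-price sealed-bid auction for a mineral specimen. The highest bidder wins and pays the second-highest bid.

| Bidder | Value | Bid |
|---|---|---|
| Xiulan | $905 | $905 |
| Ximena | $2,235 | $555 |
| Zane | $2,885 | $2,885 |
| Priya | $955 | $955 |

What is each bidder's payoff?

Payoffs: Xiulan $0, Ximena $0, Zane $1,930, Priya $0.

Ranking the bids: Zane $2,885; Priya $955; Xiulan $905; Ximena $555.
Zane has the top bid and wins; the price is the second-highest bid, $955.
Zane's payoff = $2,885 − $955 = $1,930. All other bidders lose, so their payoff is 0.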